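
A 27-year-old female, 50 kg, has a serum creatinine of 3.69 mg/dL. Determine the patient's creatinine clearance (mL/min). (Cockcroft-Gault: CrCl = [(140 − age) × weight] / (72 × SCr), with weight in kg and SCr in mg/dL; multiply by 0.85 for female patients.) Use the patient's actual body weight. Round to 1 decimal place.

CrCl = (140 − 27) × 50 / (72 × 3.69) × 0.85 = 5650.0 / 265.68 × 0.85 ≈ 18.1 mL/min

18.1 mL/min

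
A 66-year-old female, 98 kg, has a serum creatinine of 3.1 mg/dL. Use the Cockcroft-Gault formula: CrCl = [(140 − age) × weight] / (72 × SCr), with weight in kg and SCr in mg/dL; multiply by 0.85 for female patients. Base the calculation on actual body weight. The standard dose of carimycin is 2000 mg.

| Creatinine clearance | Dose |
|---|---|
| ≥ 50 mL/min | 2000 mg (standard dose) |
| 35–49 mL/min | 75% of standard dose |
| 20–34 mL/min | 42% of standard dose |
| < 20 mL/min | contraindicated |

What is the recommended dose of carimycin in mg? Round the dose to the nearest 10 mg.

840 mg

CrCl = (140 − 66) × 98 / (72 × 3.1) × 0.85 = 7252.0 / 223.20 × 0.85 ≈ 27.6 mL/min
CrCl ≈ 28 mL/min → bracket 20–34 mL/min.
42% of 2000 mg = 840 mg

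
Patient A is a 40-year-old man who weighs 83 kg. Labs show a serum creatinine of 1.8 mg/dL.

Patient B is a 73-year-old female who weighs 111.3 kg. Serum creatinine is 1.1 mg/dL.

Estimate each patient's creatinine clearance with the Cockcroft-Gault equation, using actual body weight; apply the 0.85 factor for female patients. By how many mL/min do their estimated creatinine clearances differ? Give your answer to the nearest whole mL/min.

Patient A: CrCl = (140 − 40) × 83 / (72 × 1.8) = 8300.0 / 129.60 ≈ 64.0 mL/min
Patient B: CrCl = (140 − 73) × 111.3 / (72 × 1.1) × 0.85 = 7457.1 / 79.20 × 0.85 ≈ 80.0 mL/min
|64.0 − 80.0| = 16.0 mL/min

16 mL/min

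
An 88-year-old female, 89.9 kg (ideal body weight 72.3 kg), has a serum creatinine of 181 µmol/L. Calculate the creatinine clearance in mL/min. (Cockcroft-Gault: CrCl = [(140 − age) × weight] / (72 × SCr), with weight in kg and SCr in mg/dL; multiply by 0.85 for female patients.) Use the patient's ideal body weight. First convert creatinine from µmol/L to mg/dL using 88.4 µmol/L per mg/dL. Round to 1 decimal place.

SCr = 181 / 88.4 = 2.048 mg/dL
CrCl = (140 − 88) × 72.3 / (72 × 2.048) × 0.85 = 3759.6 / 147.46 × 0.85 ≈ 21.7 mL/min

21.7 mL/min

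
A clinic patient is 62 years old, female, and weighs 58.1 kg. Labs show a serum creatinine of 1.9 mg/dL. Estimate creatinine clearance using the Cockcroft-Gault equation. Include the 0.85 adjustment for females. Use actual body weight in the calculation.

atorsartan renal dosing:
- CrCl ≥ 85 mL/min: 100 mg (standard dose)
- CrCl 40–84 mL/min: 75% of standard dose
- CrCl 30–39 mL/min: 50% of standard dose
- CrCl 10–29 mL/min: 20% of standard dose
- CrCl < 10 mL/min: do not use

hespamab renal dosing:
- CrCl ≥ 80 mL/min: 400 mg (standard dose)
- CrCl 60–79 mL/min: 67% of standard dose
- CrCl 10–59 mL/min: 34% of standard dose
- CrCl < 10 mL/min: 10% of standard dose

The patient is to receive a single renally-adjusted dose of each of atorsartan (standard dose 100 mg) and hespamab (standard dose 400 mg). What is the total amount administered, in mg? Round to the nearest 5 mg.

155 mg

CrCl = (140 − 62) × 58.1 / (72 × 1.9) × 0.85 = 4531.8 / 136.80 × 0.85 ≈ 28.2 mL/min
CrCl ≈ 28 mL/min.
atorsartan: 10–29 mL/min → 20% of 100 mg = 20 mg.
hespamab: 10–59 mL/min → 34% of 400 mg = 136 mg.
Total = 20 + 136 = 156 mg.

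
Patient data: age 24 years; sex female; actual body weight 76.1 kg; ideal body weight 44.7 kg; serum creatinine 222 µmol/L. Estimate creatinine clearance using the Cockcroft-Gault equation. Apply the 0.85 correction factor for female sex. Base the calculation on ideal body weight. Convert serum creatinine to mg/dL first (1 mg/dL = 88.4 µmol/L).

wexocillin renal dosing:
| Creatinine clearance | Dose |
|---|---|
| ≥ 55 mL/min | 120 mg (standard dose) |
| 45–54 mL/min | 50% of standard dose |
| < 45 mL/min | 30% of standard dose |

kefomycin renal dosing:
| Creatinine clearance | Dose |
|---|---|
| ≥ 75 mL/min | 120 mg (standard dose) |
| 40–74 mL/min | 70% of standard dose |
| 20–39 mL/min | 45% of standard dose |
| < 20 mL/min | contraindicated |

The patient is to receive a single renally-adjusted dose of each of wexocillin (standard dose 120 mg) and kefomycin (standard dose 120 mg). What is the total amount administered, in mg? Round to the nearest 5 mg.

SCr = 222 / 88.4 = 2.511 mg/dL
CrCl = (140 − 24) × 44.7 / (72 × 2.511) × 0.85 = 5185.2 / 180.79 × 0.85 ≈ 24.4 mL/min
CrCl ≈ 24 mL/min.
wexocillin: < 45 mL/min → 30% of 120 mg = 36 mg.
kefomycin: 20–39 mL/min → 45% of 120 mg = 54 mg.
Total = 36 + 54 = 90 mg.

90 mg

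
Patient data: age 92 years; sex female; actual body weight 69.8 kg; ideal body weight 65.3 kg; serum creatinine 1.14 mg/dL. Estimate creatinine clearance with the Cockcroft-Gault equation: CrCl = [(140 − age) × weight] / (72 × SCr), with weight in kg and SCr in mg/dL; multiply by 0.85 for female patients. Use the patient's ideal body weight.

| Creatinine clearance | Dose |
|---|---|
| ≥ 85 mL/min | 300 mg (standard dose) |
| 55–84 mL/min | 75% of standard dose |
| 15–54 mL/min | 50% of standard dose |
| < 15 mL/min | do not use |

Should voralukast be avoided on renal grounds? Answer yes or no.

CrCl = (140 − 92) × 65.3 / (72 × 1.14) × 0.85 = 3134.4 / 82.08 × 0.85 ≈ 32.5 mL/min
CrCl ≈ 32 mL/min, which is ≥ 15 mL/min.

no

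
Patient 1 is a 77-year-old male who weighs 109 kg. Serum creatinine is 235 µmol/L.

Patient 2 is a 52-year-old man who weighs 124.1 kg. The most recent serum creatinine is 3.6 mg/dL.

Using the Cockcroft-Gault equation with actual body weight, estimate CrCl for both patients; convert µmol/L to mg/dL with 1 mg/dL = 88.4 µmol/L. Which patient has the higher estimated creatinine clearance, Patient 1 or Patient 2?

Patient 1: SCr = 235 / 88.4 = 2.658 mg/dL
Patient 1: CrCl = (140 − 77) × 109 / (72 × 2.658) = 6867.0 / 191.38 ≈ 35.9 mL/min
Patient 2: CrCl = (140 − 52) × 124.1 / (72 × 3.6) = 10920.8 / 259.20 ≈ 42.1 mL/min
35.9 vs 42.1 mL/min → Patient 2 is higher.

Patient 2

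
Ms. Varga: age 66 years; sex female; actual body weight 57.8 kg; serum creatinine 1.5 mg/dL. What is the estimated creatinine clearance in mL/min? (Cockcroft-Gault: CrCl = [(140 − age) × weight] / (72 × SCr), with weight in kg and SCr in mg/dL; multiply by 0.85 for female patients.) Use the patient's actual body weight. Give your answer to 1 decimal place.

33.7 mL/min

CrCl = (140 − 66) × 57.8 / (72 × 1.5) × 0.85 = 4277.2 / 108.00 × 0.85 ≈ 33.7 mL/min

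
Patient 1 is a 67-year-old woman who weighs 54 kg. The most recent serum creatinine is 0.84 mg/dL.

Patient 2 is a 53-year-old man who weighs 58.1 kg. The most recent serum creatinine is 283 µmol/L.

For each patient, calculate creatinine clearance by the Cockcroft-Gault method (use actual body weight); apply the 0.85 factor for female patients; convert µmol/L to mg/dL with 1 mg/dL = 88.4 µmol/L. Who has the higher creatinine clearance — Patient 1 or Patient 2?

Patient 1

Patient 1: CrCl = (140 − 67) × 54 / (72 × 0.84) × 0.85 = 3942.0 / 60.48 × 0.85 ≈ 55.4 mL/min
Patient 2: SCr = 283 / 88.4 = 3.201 mg/dL
Patient 2: CrCl = (140 − 53) × 58.1 / (72 × 3.201) = 5054.7 / 230.47 ≈ 21.9 mL/min
55.4 vs 21.9 mL/min → Patient 1 is higher.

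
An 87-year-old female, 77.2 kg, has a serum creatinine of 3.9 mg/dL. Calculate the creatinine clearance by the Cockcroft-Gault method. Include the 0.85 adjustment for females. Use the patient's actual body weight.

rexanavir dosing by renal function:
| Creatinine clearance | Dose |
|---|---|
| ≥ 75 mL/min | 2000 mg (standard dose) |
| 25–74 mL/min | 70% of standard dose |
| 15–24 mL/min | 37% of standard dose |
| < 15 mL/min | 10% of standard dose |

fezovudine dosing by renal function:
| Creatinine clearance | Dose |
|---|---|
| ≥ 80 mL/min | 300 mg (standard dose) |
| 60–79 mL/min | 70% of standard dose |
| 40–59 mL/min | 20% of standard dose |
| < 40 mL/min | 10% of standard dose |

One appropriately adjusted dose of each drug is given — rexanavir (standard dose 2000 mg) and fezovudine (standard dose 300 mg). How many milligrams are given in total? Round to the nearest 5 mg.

CrCl = (140 − 87) × 77.2 / (72 × 3.9) × 0.85 = 4091.6 / 280.80 × 0.85 ≈ 12.4 mL/min
CrCl ≈ 12 mL/min.
rexanavir: < 15 mL/min → 10% of 2000 mg = 200 mg.
fezovudine: < 40 mL/min → 10% of 300 mg = 30 mg.
Total = 200 + 30 = 230 mg.

230 mg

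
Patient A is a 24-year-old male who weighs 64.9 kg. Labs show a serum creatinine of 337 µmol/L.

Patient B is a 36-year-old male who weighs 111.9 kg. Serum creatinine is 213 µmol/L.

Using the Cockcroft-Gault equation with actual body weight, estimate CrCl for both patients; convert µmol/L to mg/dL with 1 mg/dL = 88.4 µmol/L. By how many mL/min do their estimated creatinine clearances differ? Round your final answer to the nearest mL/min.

40 mL/min

Patient A: SCr = 337 / 88.4 = 3.812 mg/dL
Patient A: CrCl = (140 − 24) × 64.9 / (72 × 3.812) = 7528.4 / 274.46 ≈ 27.4 mL/min
Patient B: SCr = 213 / 88.4 = 2.41 mg/dL
Patient B: CrCl = (140 − 36) × 111.9 / (72 × 2.41) = 11637.6 / 173.52 ≈ 67.1 mL/min
|27.4 − 67.1| = 39.7 mL/min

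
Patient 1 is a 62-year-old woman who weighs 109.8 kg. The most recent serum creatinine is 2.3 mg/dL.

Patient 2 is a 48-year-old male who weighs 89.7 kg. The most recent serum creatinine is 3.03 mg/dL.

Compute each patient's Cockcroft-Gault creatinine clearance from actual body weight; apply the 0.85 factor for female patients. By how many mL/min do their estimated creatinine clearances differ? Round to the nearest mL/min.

6 mL/min

Patient 1: CrCl = (140 − 62) × 109.8 / (72 × 2.3) × 0.85 = 8564.4 / 165.60 × 0.85 ≈ 44.0 mL/min
Patient 2: CrCl = (140 − 48) × 89.7 / (72 × 3.03) = 8252.4 / 218.16 ≈ 37.8 mL/min
|44.0 − 37.8| = 6.2 mL/min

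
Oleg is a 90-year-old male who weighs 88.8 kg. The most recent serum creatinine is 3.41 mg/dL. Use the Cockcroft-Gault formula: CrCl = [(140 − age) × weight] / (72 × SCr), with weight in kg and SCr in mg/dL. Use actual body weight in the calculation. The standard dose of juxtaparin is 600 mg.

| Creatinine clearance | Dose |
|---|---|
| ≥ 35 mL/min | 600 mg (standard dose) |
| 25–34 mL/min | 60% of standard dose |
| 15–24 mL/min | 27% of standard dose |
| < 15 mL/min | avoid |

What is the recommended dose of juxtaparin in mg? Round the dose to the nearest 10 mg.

CrCl = (140 − 90) × 88.8 / (72 × 3.41) = 4440.0 / 245.52 ≈ 18.1 mL/min
CrCl ≈ 18 mL/min → bracket 15–24 mL/min.
27% of 600 mg = 162 mg → 160 mg

160 mg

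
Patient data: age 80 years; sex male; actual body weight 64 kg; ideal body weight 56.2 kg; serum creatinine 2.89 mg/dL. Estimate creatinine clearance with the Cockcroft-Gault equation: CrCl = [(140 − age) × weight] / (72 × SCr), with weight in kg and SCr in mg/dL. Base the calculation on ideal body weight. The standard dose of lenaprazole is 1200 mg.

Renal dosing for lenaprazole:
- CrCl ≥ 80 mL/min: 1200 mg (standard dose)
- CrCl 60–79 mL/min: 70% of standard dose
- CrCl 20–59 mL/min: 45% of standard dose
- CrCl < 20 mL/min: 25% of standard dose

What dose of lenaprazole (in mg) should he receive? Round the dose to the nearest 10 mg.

CrCl = (140 − 80) × 56.2 / (72 × 2.89) = 3372.0 / 208.08 ≈ 16.2 mL/min
CrCl ≈ 16 mL/min → bracket < 20 mL/min.
25% of 1200 mg = 300 mg

300 mg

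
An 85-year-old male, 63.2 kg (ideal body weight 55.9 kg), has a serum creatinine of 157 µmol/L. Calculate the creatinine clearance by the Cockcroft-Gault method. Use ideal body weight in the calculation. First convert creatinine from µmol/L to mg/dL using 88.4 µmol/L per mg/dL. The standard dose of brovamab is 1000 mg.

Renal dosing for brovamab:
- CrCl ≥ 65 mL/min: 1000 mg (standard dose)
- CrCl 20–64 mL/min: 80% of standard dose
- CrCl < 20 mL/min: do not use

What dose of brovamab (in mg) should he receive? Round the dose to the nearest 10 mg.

800 mg

SCr = 157 / 88.4 = 1.776 mg/dL
CrCl = (140 − 85) × 55.9 / (72 × 1.776) = 3074.5 / 127.87 ≈ 24.0 mL/min
CrCl ≈ 24 mL/min → bracket 20–64 mL/min.
80% of 1000 mg = 800 mg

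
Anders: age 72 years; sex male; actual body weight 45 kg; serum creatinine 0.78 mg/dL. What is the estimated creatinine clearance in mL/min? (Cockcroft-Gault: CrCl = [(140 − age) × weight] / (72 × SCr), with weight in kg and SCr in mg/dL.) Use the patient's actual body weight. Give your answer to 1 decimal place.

CrCl = (140 − 72) × 45 / (72 × 0.78) = 3060.0 / 56.16 ≈ 54.5 mL/min

54.5 mL/min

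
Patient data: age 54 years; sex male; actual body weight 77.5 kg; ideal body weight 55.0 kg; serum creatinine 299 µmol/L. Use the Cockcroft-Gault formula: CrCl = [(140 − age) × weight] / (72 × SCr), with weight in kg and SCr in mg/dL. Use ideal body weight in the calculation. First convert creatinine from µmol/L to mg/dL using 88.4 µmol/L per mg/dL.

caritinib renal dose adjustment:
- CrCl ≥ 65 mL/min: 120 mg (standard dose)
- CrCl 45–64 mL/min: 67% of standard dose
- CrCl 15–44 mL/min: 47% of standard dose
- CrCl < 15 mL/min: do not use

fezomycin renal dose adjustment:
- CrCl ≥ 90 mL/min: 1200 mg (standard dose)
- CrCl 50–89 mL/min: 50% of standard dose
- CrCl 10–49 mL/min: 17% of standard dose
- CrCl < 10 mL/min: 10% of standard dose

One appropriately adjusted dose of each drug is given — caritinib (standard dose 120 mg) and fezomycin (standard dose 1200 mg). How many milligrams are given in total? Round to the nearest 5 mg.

260 mg

SCr = 299 / 88.4 = 3.382 mg/dL
CrCl = (140 − 54) × 55 / (72 × 3.382) = 4730.0 / 243.50 ≈ 19.4 mL/min
CrCl ≈ 19 mL/min.
caritinib: 15–44 mL/min → 47% of 120 mg = 56.4 mg.
fezomycin: 10–49 mL/min → 17% of 1200 mg = 204 mg.
Total = 56.4 + 204 = 260.4 mg.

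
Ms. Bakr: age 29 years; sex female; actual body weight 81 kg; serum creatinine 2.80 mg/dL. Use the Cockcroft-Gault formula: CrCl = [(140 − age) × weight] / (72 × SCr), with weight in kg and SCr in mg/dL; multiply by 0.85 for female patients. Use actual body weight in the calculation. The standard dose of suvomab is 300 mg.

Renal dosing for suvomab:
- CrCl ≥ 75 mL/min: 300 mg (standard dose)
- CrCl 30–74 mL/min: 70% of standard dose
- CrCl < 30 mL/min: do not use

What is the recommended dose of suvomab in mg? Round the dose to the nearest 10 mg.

CrCl = (140 − 29) × 81 / (72 × 2.8) × 0.85 = 8991.0 / 201.60 × 0.85 ≈ 37.9 mL/min
CrCl ≈ 38 mL/min → bracket 30–74 mL/min.
70% of 300 mg = 210 mg

210 mg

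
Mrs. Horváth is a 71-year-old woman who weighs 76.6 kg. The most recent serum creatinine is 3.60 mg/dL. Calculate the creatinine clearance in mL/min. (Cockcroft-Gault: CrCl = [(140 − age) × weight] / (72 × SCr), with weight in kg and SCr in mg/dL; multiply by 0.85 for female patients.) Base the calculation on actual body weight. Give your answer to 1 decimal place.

17.3 mL/min

CrCl = (140 − 71) × 76.6 / (72 × 3.6) × 0.85 = 5285.4 / 259.20 × 0.85 ≈ 17.3 mL/min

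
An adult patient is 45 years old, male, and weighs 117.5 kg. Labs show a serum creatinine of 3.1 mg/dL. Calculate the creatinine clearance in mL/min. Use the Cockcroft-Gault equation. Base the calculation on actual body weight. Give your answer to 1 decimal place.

CrCl = (140 − 45) × 117.5 / (72 × 3.1) = 11162.5 / 223.20 ≈ 50.0 mL/min

50.0 mL/min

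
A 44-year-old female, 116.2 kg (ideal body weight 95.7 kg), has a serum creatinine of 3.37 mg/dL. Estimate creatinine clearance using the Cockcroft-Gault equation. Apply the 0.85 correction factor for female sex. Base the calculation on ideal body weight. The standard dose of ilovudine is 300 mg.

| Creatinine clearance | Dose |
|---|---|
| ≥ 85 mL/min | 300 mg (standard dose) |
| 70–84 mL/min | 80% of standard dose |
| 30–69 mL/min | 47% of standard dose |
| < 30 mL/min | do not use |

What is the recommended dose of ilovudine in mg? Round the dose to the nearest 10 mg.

140 mg

CrCl = (140 − 44) × 95.7 / (72 × 3.37) × 0.85 = 9187.2 / 242.64 × 0.85 ≈ 32.2 mL/min
CrCl ≈ 32 mL/min → bracket 30–69 mL/min.
47% of 300 mg = 141 mg → 140 mg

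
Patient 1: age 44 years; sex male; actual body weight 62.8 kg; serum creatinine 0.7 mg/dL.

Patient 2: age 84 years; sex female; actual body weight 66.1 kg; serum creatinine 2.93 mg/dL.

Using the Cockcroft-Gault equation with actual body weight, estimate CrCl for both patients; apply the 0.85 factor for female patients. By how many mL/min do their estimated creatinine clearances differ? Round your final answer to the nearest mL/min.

105 mL/min

Patient 1: CrCl = (140 − 44) × 62.8 / (72 × 0.7) = 6028.8 / 50.40 ≈ 119.6 mL/min
Patient 2: CrCl = (140 − 84) × 66.1 / (72 × 2.93) × 0.85 = 3701.6 / 210.96 × 0.85 ≈ 14.9 mL/min
|119.6 − 14.9| = 104.7 mL/min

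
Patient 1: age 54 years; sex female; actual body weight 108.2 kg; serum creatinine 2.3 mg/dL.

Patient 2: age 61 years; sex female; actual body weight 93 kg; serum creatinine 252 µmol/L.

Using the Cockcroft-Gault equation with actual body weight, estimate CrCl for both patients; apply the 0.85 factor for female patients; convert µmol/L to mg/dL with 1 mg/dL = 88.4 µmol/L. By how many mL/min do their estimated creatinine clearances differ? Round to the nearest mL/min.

Patient 1: CrCl = (140 − 54) × 108.2 / (72 × 2.3) × 0.85 = 9305.2 / 165.60 × 0.85 ≈ 47.8 mL/min
Patient 2: SCr = 252 / 88.4 = 2.851 mg/dL
Patient 2: CrCl = (140 − 61) × 93 / (72 × 2.851) × 0.85 = 7347.0 / 205.27 × 0.85 ≈ 30.4 mL/min
|47.8 − 30.4| = 17.4 mL/min

17 mL/min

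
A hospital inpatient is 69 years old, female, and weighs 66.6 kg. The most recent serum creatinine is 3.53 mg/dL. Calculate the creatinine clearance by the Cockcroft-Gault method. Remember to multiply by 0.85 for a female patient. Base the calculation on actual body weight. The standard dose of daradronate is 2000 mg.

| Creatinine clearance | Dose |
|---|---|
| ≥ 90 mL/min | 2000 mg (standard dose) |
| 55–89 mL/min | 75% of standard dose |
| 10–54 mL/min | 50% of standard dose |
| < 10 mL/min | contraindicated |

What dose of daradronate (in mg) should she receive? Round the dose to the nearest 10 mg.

CrCl = (140 − 69) × 66.6 / (72 × 3.53) × 0.85 = 4728.6 / 254.16 × 0.85 ≈ 15.8 mL/min
CrCl ≈ 16 mL/min → bracket 10–54 mL/min.
50% of 2000 mg = 1000 mg

1000 mg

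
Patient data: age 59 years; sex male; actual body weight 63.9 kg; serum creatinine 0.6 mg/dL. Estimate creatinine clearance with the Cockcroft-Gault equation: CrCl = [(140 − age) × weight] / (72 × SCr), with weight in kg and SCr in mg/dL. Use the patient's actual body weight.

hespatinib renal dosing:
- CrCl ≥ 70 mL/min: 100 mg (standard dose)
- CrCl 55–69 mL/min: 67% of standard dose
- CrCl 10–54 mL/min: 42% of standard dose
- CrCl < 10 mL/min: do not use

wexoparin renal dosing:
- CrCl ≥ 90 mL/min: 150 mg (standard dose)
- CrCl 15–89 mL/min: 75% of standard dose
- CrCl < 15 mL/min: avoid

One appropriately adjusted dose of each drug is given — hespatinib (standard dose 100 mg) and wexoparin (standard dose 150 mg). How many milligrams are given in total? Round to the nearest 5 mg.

250 mg

CrCl = (140 − 59) × 63.9 / (72 × 0.6) = 5175.9 / 43.20 ≈ 119.8 mL/min
CrCl ≈ 120 mL/min.
hespatinib: ≥ 70 mL/min → 100% of 100 mg = 100 mg.
wexoparin: ≥ 90 mL/min → 100% of 150 mg = 150 mg.
Total = 100 + 150 = 250 mg.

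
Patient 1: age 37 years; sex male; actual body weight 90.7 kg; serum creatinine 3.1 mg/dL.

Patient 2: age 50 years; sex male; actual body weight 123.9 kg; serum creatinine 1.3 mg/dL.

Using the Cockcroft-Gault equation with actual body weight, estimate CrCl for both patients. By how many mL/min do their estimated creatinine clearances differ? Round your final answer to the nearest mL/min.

77 mL/min

Patient 1: CrCl = (140 − 37) × 90.7 / (72 × 3.1) = 9342.1 / 223.20 ≈ 41.9 mL/min
Patient 2: CrCl = (140 − 50) × 123.9 / (72 × 1.3) = 11151.0 / 93.60 ≈ 119.1 mL/min
|41.9 − 119.1| = 77.2 mL/min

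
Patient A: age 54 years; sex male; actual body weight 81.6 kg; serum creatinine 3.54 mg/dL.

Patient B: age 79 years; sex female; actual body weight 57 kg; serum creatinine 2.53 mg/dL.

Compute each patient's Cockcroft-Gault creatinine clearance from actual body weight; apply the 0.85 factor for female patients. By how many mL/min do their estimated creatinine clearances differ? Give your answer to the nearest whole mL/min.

11 mL/min

Patient A: CrCl = (140 − 54) × 81.6 / (72 × 3.54) = 7017.6 / 254.88 ≈ 27.5 mL/min
Patient B: CrCl = (140 − 79) × 57 / (72 × 2.53) × 0.85 = 3477.0 / 182.16 × 0.85 ≈ 16.2 mL/min
|27.5 − 16.2| = 11.3 mL/min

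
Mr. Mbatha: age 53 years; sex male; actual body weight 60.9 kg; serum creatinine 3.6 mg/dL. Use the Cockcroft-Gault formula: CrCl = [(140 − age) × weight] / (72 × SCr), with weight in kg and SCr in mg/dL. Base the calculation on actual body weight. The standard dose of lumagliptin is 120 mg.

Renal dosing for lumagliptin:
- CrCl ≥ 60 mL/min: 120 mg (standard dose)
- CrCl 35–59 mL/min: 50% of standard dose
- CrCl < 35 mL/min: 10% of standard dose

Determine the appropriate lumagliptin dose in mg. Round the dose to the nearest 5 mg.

10 mg

CrCl = (140 − 53) × 60.9 / (72 × 3.6) = 5298.3 / 259.20 ≈ 20.4 mL/min
CrCl ≈ 20 mL/min → bracket < 35 mL/min.
10% of 120 mg = 12 mg → 10 mg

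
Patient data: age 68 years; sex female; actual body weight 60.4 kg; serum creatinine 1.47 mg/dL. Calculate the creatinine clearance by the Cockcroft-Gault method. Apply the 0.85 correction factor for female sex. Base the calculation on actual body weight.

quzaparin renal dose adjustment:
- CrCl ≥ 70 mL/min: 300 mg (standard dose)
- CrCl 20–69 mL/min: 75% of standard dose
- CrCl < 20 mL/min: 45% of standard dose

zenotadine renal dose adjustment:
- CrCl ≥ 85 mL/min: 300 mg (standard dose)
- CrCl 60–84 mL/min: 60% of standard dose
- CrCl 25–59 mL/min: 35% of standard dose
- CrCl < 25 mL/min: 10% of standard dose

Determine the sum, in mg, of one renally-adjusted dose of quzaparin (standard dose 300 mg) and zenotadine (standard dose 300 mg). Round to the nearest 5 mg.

CrCl = (140 − 68) × 60.4 / (72 × 1.47) × 0.85 = 4348.8 / 105.84 × 0.85 ≈ 34.9 mL/min
CrCl ≈ 35 mL/min.
quzaparin: 20–69 mL/min → 75% of 300 mg = 225 mg.
zenotadine: 25–59 mL/min → 35% of 300 mg = 105 mg.
Total = 225 + 105 = 330 mg.

330 mg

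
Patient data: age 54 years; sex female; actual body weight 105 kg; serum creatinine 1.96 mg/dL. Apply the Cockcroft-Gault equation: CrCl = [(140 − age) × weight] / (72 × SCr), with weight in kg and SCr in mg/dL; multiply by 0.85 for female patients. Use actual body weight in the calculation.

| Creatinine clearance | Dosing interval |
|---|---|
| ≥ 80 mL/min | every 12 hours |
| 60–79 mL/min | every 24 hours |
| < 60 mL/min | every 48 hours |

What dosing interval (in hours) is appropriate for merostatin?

CrCl = (140 − 54) × 105 / (72 × 1.96) × 0.85 = 9030.0 / 141.12 × 0.85 ≈ 54.4 mL/min
CrCl ≈ 54 mL/min → bracket < 60 mL/min → every 48 hours.

every 48 hours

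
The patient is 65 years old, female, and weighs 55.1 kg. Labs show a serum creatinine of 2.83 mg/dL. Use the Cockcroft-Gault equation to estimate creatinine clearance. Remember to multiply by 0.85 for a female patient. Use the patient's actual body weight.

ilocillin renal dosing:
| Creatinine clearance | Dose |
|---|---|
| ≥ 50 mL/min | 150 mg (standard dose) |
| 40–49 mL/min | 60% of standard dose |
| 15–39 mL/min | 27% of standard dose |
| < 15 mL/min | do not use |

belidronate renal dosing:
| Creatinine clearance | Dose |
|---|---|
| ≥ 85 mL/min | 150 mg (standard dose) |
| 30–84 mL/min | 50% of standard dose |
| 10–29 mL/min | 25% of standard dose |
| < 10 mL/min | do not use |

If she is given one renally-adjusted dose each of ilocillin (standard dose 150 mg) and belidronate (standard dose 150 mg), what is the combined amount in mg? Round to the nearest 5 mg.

80 mg

CrCl = (140 − 65) × 55.1 / (72 × 2.83) × 0.85 = 4132.5 / 203.76 × 0.85 ≈ 17.2 mL/min
CrCl ≈ 17 mL/min.
ilocillin: 15–39 mL/min → 27% of 150 mg = 40.5 mg.
belidronate: 10–29 mL/min → 25% of 150 mg = 37.5 mg.
Total = 40.5 + 37.5 = 78 mg.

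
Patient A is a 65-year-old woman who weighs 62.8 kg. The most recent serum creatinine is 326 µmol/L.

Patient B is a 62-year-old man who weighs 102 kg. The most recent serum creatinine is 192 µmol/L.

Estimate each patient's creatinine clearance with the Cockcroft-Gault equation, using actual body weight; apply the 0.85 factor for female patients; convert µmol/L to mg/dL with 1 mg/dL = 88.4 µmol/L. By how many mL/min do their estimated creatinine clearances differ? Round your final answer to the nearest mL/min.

36 mL/min

Patient A: SCr = 326 / 88.4 = 3.688 mg/dL
Patient A: CrCl = (140 − 65) × 62.8 / (72 × 3.688) × 0.85 = 4710.0 / 265.54 × 0.85 ≈ 15.1 mL/min
Patient B: SCr = 192 / 88.4 = 2.172 mg/dL
Patient B: CrCl = (140 − 62) × 102 / (72 × 2.172) = 7956.0 / 156.38 ≈ 50.9 mL/min
|15.1 − 50.9| = 35.8 mL/min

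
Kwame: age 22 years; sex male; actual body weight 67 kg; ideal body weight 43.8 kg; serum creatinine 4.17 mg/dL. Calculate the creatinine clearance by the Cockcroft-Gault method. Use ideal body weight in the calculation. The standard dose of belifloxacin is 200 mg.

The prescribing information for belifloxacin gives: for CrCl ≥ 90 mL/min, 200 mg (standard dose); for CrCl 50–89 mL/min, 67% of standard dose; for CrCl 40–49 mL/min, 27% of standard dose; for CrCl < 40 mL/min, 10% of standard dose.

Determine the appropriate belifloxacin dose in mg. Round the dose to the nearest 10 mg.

CrCl = (140 − 22) × 43.8 / (72 × 4.17) = 5168.4 / 300.24 ≈ 17.2 mL/min
CrCl ≈ 17 mL/min → bracket < 40 mL/min.
10% of 200 mg = 20 mg

20 mg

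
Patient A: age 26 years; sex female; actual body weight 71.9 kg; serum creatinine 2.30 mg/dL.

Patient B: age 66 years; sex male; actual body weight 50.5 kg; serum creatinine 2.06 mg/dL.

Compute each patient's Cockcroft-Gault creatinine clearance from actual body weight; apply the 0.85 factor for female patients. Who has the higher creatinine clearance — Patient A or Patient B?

Patient A

Patient A: CrCl = (140 − 26) × 71.9 / (72 × 2.3) × 0.85 = 8196.6 / 165.60 × 0.85 ≈ 42.1 mL/min
Patient B: CrCl = (140 − 66) × 50.5 / (72 × 2.06) = 3737.0 / 148.32 ≈ 25.2 mL/min
42.1 vs 25.2 mL/min → Patient A is higher.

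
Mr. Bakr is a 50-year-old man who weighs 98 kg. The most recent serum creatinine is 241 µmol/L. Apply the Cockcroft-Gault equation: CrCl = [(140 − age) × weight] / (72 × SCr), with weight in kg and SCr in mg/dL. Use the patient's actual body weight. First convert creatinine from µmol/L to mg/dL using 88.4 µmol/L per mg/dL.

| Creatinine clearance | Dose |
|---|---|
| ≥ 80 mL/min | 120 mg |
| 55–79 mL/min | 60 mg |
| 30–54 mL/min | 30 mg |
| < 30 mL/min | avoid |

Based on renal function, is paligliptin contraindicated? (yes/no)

SCr = 241 / 88.4 = 2.726 mg/dL
CrCl = (140 − 50) × 98 / (72 × 2.726) = 8820.0 / 196.27 ≈ 44.9 mL/min
CrCl ≈ 45 mL/min, which is ≥ 30 mL/min.

no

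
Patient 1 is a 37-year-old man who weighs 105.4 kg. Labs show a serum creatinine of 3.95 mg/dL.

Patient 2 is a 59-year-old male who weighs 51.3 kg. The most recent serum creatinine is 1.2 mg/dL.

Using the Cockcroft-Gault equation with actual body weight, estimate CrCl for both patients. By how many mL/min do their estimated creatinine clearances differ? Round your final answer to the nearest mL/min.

Patient 1: CrCl = (140 − 37) × 105.4 / (72 × 3.95) = 10856.2 / 284.40 ≈ 38.2 mL/min
Patient 2: CrCl = (140 − 59) × 51.3 / (72 × 1.2) = 4155.3 / 86.40 ≈ 48.1 mL/min
|38.2 − 48.1| = 9.9 mL/min

10 mL/min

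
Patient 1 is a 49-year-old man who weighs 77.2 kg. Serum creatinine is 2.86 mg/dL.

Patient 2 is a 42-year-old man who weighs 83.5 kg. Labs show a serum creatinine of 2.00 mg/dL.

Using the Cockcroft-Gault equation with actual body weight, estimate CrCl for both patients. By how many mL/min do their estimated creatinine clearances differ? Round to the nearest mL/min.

23 mL/min

Patient 1: CrCl = (140 − 49) × 77.2 / (72 × 2.86) = 7025.2 / 205.92 ≈ 34.1 mL/min
Patient 2: CrCl = (140 − 42) × 83.5 / (72 × 2) = 8183.0 / 144.00 ≈ 56.8 mL/min
|34.1 − 56.8| = 22.7 mL/min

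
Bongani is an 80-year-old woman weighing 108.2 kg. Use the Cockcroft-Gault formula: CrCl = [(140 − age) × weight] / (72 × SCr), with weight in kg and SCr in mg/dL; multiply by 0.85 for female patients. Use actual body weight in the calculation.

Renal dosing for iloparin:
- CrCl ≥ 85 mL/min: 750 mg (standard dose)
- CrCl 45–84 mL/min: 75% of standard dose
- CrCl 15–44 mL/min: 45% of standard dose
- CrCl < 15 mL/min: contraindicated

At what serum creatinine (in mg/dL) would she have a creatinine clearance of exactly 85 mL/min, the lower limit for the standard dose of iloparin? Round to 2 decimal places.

0.90 mg/dL

Standard dose requires CrCl ≥ 85 mL/min.
Set (140 − 80) × 108.2 × 0.85 / (72 × SCr) = 85
SCr = (140 − 80) × 108.2 × 0.85 / (72 × 85) = 0.902 mg/dL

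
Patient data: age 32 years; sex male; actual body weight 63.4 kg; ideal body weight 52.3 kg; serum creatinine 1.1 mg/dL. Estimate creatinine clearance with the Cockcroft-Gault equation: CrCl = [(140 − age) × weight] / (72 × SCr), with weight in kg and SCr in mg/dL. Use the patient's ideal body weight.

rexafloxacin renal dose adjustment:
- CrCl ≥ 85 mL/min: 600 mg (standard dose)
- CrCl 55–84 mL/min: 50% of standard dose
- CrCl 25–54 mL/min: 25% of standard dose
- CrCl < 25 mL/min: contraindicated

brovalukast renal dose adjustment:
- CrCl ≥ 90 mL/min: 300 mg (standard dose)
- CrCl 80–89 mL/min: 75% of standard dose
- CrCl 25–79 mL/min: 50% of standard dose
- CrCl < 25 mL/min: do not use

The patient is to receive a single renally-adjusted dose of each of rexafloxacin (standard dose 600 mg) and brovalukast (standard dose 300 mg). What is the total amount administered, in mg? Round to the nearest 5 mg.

CrCl = (140 − 32) × 52.3 / (72 × 1.1) = 5648.4 / 79.20 ≈ 71.3 mL/min
CrCl ≈ 71 mL/min.
rexafloxacin: 55–84 mL/min → 50% of 600 mg = 300 mg.
brovalukast: 25–79 mL/min → 50% of 300 mg = 150 mg.
Total = 300 + 150 = 450 mg.

450 mg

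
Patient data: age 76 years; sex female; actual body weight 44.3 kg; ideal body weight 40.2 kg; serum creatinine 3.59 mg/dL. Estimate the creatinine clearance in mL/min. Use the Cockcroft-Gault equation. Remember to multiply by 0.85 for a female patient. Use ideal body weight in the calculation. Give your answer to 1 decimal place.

CrCl = (140 − 76) × 40.2 / (72 × 3.59) × 0.85 = 2572.8 / 258.48 × 0.85 ≈ 8.5 mL/min

8.5 mL/min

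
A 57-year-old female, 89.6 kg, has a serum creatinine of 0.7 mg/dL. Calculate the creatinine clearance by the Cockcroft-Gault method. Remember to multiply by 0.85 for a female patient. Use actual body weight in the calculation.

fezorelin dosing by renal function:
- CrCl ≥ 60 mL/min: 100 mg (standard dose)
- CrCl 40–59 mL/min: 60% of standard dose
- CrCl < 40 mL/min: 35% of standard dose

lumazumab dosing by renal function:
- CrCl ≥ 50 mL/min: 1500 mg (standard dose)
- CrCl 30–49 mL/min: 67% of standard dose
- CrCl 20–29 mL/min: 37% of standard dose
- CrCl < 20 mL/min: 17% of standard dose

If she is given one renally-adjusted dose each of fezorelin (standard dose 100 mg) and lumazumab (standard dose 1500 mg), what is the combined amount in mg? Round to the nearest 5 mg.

1600 mg

CrCl = (140 − 57) × 89.6 / (72 × 0.7) × 0.85 = 7436.8 / 50.40 × 0.85 ≈ 125.4 mL/min
CrCl ≈ 125 mL/min.
fezorelin: ≥ 60 mL/min → 100% of 100 mg = 100 mg.
lumazumab: ≥ 50 mL/min → 100% of 1500 mg = 1500 mg.
Total = 100 + 1500 = 1600 mg.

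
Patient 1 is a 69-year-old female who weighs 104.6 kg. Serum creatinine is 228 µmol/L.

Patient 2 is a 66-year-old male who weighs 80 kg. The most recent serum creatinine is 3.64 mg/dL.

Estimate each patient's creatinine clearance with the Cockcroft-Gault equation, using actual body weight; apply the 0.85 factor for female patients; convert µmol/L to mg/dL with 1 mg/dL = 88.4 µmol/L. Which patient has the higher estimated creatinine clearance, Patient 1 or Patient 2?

Patient 1: SCr = 228 / 88.4 = 2.579 mg/dL
Patient 1: CrCl = (140 − 69) × 104.6 / (72 × 2.579) × 0.85 = 7426.6 / 185.69 × 0.85 ≈ 34.0 mL/min
Patient 2: CrCl = (140 − 66) × 80 / (72 × 3.64) = 5920.0 / 262.08 ≈ 22.6 mL/min
34.0 vs 22.6 mL/min → Patient 1 is higher.

Patient 1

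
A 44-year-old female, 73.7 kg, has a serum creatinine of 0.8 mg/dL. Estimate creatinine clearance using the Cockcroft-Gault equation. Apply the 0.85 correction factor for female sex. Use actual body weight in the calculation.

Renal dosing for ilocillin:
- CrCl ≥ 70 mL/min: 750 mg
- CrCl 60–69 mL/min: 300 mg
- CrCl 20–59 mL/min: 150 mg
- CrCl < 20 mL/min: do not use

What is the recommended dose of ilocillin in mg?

CrCl = (140 − 44) × 73.7 / (72 × 0.8) × 0.85 = 7075.2 / 57.60 × 0.85 ≈ 104.4 mL/min
CrCl ≈ 104 mL/min → bracket ≥ 70 mL/min.
Dose for this bracket: 750 mg.

750 mg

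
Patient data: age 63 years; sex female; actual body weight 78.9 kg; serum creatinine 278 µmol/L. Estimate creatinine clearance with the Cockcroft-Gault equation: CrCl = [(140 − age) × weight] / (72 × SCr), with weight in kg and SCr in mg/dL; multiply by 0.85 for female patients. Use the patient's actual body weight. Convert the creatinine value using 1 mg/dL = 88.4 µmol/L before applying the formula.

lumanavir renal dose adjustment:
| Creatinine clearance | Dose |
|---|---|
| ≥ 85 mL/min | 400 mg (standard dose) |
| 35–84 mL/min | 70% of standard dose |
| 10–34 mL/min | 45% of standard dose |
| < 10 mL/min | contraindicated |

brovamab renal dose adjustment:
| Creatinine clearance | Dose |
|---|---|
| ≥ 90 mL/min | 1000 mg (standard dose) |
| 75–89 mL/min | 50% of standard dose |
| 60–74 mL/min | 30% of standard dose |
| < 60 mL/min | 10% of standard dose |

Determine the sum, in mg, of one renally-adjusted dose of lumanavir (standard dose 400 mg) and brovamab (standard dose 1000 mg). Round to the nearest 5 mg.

SCr = 278 / 88.4 = 3.145 mg/dL
CrCl = (140 − 63) × 78.9 / (72 × 3.145) × 0.85 = 6075.3 / 226.44 × 0.85 ≈ 22.8 mL/min
CrCl ≈ 23 mL/min.
lumanavir: 10–34 mL/min → 45% of 400 mg = 180 mg.
brovamab: < 60 mL/min → 10% of 1000 mg = 100 mg.
Total = 180 + 100 = 280 mg.

280 mg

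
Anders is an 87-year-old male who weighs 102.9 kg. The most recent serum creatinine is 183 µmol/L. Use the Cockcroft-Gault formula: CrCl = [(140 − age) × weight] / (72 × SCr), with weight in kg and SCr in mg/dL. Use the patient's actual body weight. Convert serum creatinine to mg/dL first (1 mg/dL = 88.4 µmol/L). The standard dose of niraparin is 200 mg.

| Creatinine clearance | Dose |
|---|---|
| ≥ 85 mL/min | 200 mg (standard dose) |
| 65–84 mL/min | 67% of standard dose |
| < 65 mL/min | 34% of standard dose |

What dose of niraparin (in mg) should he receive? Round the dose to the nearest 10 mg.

SCr = 183 / 88.4 = 2.07 mg/dL
CrCl = (140 − 87) × 102.9 / (72 × 2.07) = 5453.7 / 149.04 ≈ 36.6 mL/min
CrCl ≈ 37 mL/min → bracket < 65 mL/min.
34% of 200 mg = 68 mg → 70 mg

70 mg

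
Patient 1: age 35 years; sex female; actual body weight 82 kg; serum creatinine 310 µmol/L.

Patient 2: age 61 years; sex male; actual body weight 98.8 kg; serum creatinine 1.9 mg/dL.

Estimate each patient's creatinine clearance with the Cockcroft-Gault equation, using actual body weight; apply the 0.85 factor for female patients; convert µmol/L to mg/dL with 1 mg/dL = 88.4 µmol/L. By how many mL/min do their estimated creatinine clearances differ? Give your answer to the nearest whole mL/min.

Patient 1: SCr = 310 / 88.4 = 3.507 mg/dL
Patient 1: CrCl = (140 − 35) × 82 / (72 × 3.507) × 0.85 = 8610.0 / 252.50 × 0.85 ≈ 29.0 mL/min
Patient 2: CrCl = (140 − 61) × 98.8 / (72 × 1.9) = 7805.2 / 136.80 ≈ 57.1 mL/min
|29.0 − 57.1| = 28.1 mL/min

28 mL/min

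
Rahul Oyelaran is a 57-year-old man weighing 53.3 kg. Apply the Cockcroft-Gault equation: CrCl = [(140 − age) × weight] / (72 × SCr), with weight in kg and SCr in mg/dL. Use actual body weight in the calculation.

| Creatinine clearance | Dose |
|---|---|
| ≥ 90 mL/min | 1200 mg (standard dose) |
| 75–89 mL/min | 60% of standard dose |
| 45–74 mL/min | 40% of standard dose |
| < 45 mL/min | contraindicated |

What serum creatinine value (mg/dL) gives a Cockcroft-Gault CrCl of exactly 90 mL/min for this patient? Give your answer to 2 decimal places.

0.68 mg/dL

Standard dose requires CrCl ≥ 90 mL/min.
Set (140 − 57) × 53.3 / (72 × SCr) = 90
SCr = (140 − 57) × 53.3 / (72 × 90) = 0.683 mg/dL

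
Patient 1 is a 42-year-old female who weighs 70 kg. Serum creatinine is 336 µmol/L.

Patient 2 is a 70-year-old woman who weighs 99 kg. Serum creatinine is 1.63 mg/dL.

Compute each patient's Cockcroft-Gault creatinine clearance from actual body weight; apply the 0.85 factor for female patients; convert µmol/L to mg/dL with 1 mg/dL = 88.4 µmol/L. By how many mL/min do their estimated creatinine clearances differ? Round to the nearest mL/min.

29 mL/min

Patient 1: SCr = 336 / 88.4 = 3.801 mg/dL
Patient 1: CrCl = (140 − 42) × 70 / (72 × 3.801) × 0.85 = 6860.0 / 273.67 × 0.85 ≈ 21.3 mL/min
Patient 2: CrCl = (140 − 70) × 99 / (72 × 1.63) × 0.85 = 6930.0 / 117.36 × 0.85 ≈ 50.2 mL/min
|21.3 − 50.2| = 28.9 mL/min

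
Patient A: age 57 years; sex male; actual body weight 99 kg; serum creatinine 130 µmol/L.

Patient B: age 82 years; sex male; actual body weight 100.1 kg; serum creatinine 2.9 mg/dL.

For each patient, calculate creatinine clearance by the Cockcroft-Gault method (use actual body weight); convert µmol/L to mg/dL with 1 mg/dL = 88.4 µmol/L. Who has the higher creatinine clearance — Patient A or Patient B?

Patient A

Patient A: SCr = 130 / 88.4 = 1.471 mg/dL
Patient A: CrCl = (140 − 57) × 99 / (72 × 1.471) = 8217.0 / 105.91 ≈ 77.6 mL/min
Patient B: CrCl = (140 − 82) × 100.1 / (72 × 2.9) = 5805.8 / 208.80 ≈ 27.8 mL/min
77.6 vs 27.8 mL/min → Patient A is higher.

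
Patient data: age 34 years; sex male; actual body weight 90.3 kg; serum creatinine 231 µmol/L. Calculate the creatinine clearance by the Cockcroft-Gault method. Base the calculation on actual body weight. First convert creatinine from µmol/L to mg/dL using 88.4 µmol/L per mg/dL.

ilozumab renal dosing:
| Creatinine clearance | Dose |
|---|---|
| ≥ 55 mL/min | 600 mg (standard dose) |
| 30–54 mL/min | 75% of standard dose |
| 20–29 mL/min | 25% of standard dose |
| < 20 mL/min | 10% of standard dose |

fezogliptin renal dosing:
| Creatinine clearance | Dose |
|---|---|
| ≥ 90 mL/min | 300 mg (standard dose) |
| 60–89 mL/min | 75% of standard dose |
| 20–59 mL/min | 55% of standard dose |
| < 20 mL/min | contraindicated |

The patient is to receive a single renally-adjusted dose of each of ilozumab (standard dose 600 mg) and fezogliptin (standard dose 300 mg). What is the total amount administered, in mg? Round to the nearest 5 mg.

615 mg

SCr = 231 / 88.4 = 2.613 mg/dL
CrCl = (140 − 34) × 90.3 / (72 × 2.613) = 9571.8 / 188.14 ≈ 50.9 mL/min
CrCl ≈ 51 mL/min.
ilozumab: 30–54 mL/min → 75% of 600 mg = 450 mg.
fezogliptin: 20–59 mL/min → 55% of 300 mg = 165 mg.
Total = 450 + 165 = 615 mg.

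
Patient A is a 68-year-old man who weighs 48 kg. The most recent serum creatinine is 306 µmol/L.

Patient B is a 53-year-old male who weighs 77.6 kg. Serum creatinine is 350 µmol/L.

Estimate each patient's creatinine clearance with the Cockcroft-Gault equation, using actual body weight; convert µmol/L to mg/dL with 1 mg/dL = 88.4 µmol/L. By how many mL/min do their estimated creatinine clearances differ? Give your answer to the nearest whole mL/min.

10 mL/min

Patient A: SCr = 306 / 88.4 = 3.462 mg/dL
Patient A: CrCl = (140 − 68) × 48 / (72 × 3.462) = 3456.0 / 249.26 ≈ 13.9 mL/min
Patient B: SCr = 350 / 88.4 = 3.959 mg/dL
Patient B: CrCl = (140 − 53) × 77.6 / (72 × 3.959) = 6751.2 / 285.05 ≈ 23.7 mL/min
|13.9 − 23.7| = 9.8 mL/min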